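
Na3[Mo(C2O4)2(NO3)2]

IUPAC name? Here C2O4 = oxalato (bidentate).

The 3 sodium counter-ions carry a total charge of +3, so each complex ion is 3−.
Ligand charges: 2×oxalato (-2 each), 2×nitrato (-1 each); total -6. So Mo + (-6) = 3−, giving Mo = +3.
Ligands are named alphabetically: nitrato before oxalato.
The complex ion is anionic, so molybdenum takes the -ate form molybdate(III).

sodium dinitratodioxalatomolybdate(III)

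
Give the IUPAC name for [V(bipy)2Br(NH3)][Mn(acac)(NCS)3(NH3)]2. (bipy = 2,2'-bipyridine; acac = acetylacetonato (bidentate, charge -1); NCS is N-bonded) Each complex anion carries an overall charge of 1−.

amminebis(2,2'-bipyridine)bromovanadium(III) (acetylacetonato)amminetriisothiocyanatomanganate(III)

The complex anion is given as 1−; its ligand charges sum to -4, so Mn = +3.
With 2 anions per cation, the cation must be 2×1 = 2+.
Cation: ligand charges sum to -1; for the ion to be 2+, V = +3.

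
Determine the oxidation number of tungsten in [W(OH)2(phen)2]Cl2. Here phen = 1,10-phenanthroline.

2 chloride outside the brackets (-1 each) → the complex ion is 2+.
Ligand charges: 2×phen neutral; 2×OH = -2; sum -2.
W + (-2) = 2+ ⇒ W is +4.

+4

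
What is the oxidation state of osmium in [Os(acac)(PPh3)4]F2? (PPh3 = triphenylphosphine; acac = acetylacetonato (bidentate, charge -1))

+3

2 fluoride outside the brackets (-1 each) → the complex ion is 2+.
Ligand charges: 4×PPh3 neutral; 1×acac = -1; sum -1.
Os + (-1) = 2+ ⇒ Os is +3.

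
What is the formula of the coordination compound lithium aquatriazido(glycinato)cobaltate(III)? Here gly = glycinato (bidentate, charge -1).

Li[Co(gly)(H2O)(N3)3]

Ligands: 3 azido (N3, -1), 1 glycinato (gly, -1), 1 aqua (H2O, neutral). Ligand charge sum = -4.
Charge balance with lithium (+1) requires 1 complex ion per 1 lithium.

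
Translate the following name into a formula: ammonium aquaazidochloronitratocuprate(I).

Ligands: 1 azido (N3, -1), 1 aqua (H2O, neutral), 1 nitrato (NO3, -1), 1 chloro (Cl, -1). Ligand charge sum = -3.
With Cu in oxidation state +1, the complex ion is [Cu...]^2−.
Charge balance with ammonium (+1) requires 1 complex ion per 2 ammonium.

(NH4)2[CuCl(H2O)(N3)(NO3)]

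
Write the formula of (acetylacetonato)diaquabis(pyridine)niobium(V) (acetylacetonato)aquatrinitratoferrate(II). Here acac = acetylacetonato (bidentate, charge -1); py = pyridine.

Cation [Nb…]: ligand charges -1, Nb(V) ⇒ ion charge 4+.
Anion [Fe…]: ligand charges -4, Fe(II) ⇒ ion charge 2−.
One 4+ cation requires 2 of the 2− anion.

[Nb(acac)(H2O)2(py)2][Fe(acac)(H2O)(NO3)3]2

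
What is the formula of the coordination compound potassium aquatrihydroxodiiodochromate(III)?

Ligands: 1 aqua (H2O, neutral), 2 iodo (I, -1), 3 hydroxo (OH, -1). Ligand charge sum = -5.
Charge balance with potassium (+1) requires 1 complex ion per 2 potassium.

K2[Cr(H2O)I2(OH)3]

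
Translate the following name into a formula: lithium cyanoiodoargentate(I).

Li[Ag(CN)I]

Ligands: 1 cyano (CN, -1), 1 iodo (I, -1). Ligand charge sum = -2.
Charge balance with lithium (+1) requires 1 complex ion per 1 lithium.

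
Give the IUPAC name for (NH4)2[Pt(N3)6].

ammonium hexaazidoplatinate(IV)

The 2 ammonium counter-ions carry a total charge of +2, so each complex ion is 2−.
Ligand charges: 6×azido (-1 each); total -6. So Pt + (-6) = 2−, giving Pt = +4.
The complex ion is anionic, so platinum takes the -ate form platinate(IV).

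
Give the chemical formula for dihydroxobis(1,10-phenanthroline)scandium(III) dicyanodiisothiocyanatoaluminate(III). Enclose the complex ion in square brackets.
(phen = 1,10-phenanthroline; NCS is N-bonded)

[Sc(OH)2(phen)2][Al(CN)2(NCS)2]

Cation [Sc…]: ligand charges -2, Sc(III) ⇒ ion charge 1+.
Anion [Al…]: ligand charges -4, Al(III) ⇒ ion charge 1−.
One 1+ cation balances one 1− anion.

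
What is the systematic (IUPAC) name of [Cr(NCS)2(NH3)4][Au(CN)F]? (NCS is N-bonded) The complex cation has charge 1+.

tetraamminediisothiocyanatochromium(III) cyanofluoroaurate(I)

The complex cation is given as 1+; its ligand charges sum to -2, so Cr = +3.
A 1:1 salt means the anion carries the equal and opposite charge, 1−.
Anion: ligand charges sum to -2; for the ion to be 1−, Au = +1.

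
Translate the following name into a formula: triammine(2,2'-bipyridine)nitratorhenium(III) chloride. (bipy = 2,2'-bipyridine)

[Re(bipy)(NH3)3(NO3)]Cl2

Ligands: 3 ammine (NH3, neutral), 1 2,2'-bipyridine (bipy, neutral), 1 nitrato (NO3, -1). Ligand charge sum = -1.
Charge balance with chloride (-1) requires 1 complex ion per 2 chloride.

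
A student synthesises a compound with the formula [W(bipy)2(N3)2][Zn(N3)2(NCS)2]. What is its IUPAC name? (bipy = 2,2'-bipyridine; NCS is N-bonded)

diazidobis(2,2'-bipyridine)tungsten(IV) diazidodiisothiocyanatozincate(II)

Zinc is always +2 in its complexes; the anion's ligand charges sum to -4, so the complex anion is 2−.
A 1:1 salt means the cation carries the equal and opposite charge, 2+.
Cation: ligand charges sum to -2; for the ion to be 2+, W = +4.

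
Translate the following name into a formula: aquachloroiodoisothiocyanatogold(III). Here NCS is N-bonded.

[AuCl(H2O)I(NCS)]

Ligands: 1 isothiocyanato (NCS, -1), 1 iodo (I, -1), 1 chloro (Cl, -1), 1 aqua (H2O, neutral). Ligand charge sum = -3.
With Au in oxidation state +3, the complex ion is [Au...].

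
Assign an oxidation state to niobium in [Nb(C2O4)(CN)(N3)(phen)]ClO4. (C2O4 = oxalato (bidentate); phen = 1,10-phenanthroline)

1 perchlorate outside the brackets (-1 each) → the complex ion is 1+.
Ligand charges: 1×CN = -1; 1×N3 = -1; 1×C2O4 = -2; 1×phen neutral; sum -4.
Nb + (-4) = 1+ ⇒ Nb is +5.

+5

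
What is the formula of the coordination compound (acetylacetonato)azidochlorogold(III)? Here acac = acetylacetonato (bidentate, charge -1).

Ligands: 1 acetylacetonato (acac, -1), 1 azido (N3, -1), 1 chloro (Cl, -1). Ligand charge sum = -3.
With Au in oxidation state +3, the complex ion is [Au...].

[Au(acac)Cl(N3)]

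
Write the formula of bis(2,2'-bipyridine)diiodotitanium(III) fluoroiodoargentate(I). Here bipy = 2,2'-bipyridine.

Cation [Ti…]: ligand charges -2, Ti(III) ⇒ ion charge 1+.
Anion [Ag…]: ligand charges -2, Ag(I) ⇒ ion charge 1−.
One 1+ cation balances one 1− anion.

[Ti(bipy)2I2][AgFI]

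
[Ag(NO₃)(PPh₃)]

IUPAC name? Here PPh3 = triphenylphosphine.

There is no counter-ion, so the complex is neutral overall.
Ligand charges: 1×nitrato (-1 each), 1×triphenylphosphine (neutral); total -1. So Ag + (-1) = 0, giving Ag = +1.
Ligands are named alphabetically: nitrato before triphenylphosphine.

nitrato(triphenylphosphine)silver(I)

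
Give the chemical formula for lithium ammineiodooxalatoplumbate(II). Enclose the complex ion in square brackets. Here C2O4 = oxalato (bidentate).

Li[Pb(C2O4)I(NH3)]

Ligands: 1 oxalato (C2O4, -2), 1 iodo (I, -1), 1 ammine (NH3, neutral). Ligand charge sum = -3.
With Pb in oxidation state +2, the complex ion is [Pb...]^1−.
Charge balance with lithium (+1) requires 1 complex ion per 1 lithium.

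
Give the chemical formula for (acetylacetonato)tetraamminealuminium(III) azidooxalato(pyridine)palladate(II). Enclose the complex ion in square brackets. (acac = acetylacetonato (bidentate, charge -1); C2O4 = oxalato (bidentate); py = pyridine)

Cation [Al…]: ligand charges -1, Al(III) ⇒ ion charge 2+.
Anion [Pd…]: ligand charges -3, Pd(II) ⇒ ion charge 1−.

[Al(acac)(NH3)4][Pd(C2O4)(N3)(py)]2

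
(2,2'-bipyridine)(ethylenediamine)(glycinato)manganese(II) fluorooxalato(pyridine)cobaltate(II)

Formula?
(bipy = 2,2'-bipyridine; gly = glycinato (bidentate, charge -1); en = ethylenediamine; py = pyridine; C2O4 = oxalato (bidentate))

Cation [Mn…]: ligand charges -1, Mn(II) ⇒ ion charge 1+.
Anion [Co…]: ligand charges -3, Co(II) ⇒ ion charge 1−.
One 1+ cation balances one 1− anion.

[Mn(bipy)(en)(gly)][Co(C2O4)F(py)]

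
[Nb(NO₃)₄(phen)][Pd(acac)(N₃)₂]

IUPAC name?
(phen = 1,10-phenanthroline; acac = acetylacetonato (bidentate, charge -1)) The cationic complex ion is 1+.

tetranitrato(1,10-phenanthroline)niobium(V) (acetylacetonato)diazidopalladate(II)

Both ions are complex: the cation is named first with the plain metal name, the anion second with the -ate form; each ion's ligands are alphabetised independently.
The complex cation is given as 1+; its ligand charges sum to -4, so Nb = +5.
A 1:1 salt means the anion carries the equal and opposite charge, 1−.
Anion: ligand charges sum to -3; for the ion to be 1−, Pd = +2.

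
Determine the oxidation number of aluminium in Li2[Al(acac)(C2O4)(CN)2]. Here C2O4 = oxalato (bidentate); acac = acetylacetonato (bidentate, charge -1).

2 lithium outside the brackets (+1 each) → the complex ion is 2−.
Ligand charges: 1×C2O4 = -2; 2×CN = -2; 1×acac = -1; sum -5.
Al + (-5) = 2− ⇒ Al is +3.

+3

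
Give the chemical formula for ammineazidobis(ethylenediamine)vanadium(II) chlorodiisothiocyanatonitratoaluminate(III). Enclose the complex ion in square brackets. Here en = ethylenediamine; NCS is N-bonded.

Cation [V…]: ligand charges -1, V(II) ⇒ ion charge 1+.
Anion [Al…]: ligand charges -4, Al(III) ⇒ ion charge 1−.

[V(en)2(N3)(NH3)][AlCl(NCS)2(NO3)]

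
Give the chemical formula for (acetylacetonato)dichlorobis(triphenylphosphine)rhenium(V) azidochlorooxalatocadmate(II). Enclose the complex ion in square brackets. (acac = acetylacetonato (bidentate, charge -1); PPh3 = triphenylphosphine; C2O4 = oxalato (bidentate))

[Re(acac)Cl2(PPh3)2][Cd(C2O4)Cl(N3)]

Cation [Re…]: ligand charges -3, Re(V) ⇒ ion charge 2+.
Anion [Cd…]: ligand charges -4, Cd(II) ⇒ ion charge 2−.
One 2+ cation balances one 2− anion.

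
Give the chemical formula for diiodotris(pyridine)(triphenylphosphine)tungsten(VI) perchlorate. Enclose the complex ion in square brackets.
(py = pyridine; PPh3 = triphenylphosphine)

Ligands: 3 pyridine (py, neutral), 1 triphenylphosphine (PPh3, neutral), 2 iodo (I, -1). Ligand charge sum = -2.
Charge balance with perchlorate (-1) requires 1 complex ion per 4 perchlorate.

[WI2(PPh3)(py)3](ClO4)4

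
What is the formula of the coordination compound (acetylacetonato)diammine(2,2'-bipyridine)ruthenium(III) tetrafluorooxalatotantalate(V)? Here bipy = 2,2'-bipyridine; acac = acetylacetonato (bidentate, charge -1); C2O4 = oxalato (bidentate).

Cation [Ru…]: ligand charges -1, Ru(III) ⇒ ion charge 2+.
Anion [Ta…]: ligand charges -6, Ta(V) ⇒ ion charge 1−.
One 2+ cation requires 2 of the 1− anion.

[Ru(acac)(bipy)(NH3)2][Ta(C2O4)F4]2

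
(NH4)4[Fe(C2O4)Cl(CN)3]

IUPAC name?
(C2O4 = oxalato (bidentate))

ammonium chlorotricyanooxalatoferrate(II)

The 4 ammonium counter-ions carry a total charge of +4, so each complex ion is 4−.
Ligand charges: 1×oxalato (-2 each), 1×chloro (-1 each), 3×cyano (-1 each); total -6. So Fe + (-6) = 4−, giving Fe = +2.
The complex ion is anionic, so iron takes the -ate form ferrate(II).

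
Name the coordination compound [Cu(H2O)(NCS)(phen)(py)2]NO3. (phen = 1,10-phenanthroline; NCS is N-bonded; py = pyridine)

aquaisothiocyanato(1,10-phenanthroline)bis(pyridine)copper(II) nitrate

The 1 nitrate counter-ion carries a total charge of -1, so each complex ion is 1+.
Ligand charges: 1×1,10-phenanthroline (neutral), 1×aqua (neutral), 1×isothiocyanato (-1 each), 2×pyridine (neutral); total -1. So Cu + (-1) = 1+, giving Cu = +2.
Ligands are named alphabetically: aqua before isothiocyanato before phenanthroline before pyridine.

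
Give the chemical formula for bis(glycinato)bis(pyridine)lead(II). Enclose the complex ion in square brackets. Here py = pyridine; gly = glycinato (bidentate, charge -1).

[Pb(gly)2(py)2]

Ligands: 2 pyridine (py, neutral), 2 glycinato (gly, -1). Ligand charge sum = -2.
With Pb in oxidation state +2, the complex ion is [Pb...].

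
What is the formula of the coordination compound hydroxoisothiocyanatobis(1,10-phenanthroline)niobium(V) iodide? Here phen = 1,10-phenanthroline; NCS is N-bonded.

[Nb(NCS)(OH)(phen)2]I3

Ligands: 2 1,10-phenanthroline (phen, neutral), 1 isothiocyanato (NCS, -1), 1 hydroxo (OH, -1). Ligand charge sum = -2.
With Nb in oxidation state +5, the complex ion is [Nb...]^3+.
Charge balance with iodide (-1) requires 1 complex ion per 3 iodide.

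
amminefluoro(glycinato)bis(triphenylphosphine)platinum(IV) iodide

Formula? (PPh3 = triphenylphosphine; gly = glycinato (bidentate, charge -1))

Ligands: 2 triphenylphosphine (PPh3, neutral), 1 ammine (NH3, neutral), 1 glycinato (gly, -1), 1 fluoro (F, -1). Ligand charge sum = -2.
Charge balance with iodide (-1) requires 1 complex ion per 2 iodide.

[PtF(gly)(NH3)(PPh3)2]I2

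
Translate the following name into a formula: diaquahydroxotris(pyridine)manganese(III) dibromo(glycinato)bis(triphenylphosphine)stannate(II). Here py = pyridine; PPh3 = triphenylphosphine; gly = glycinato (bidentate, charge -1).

Cation [Mn…]: ligand charges -1, Mn(III) ⇒ ion charge 2+.
Anion [Sn…]: ligand charges -3, Sn(II) ⇒ ion charge 1−.

[Mn(H2O)2(OH)(py)3][SnBr2(gly)(PPh3)2]2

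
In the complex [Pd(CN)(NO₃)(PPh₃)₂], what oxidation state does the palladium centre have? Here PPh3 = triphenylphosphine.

No counter-ion: the bracketed complex is neutral.
Ligand charges: 2×PPh3 neutral; 1×CN = -1; 1×NO3 = -1; sum -2.
Pd + (-2) = 0 ⇒ Pd is +2.

+2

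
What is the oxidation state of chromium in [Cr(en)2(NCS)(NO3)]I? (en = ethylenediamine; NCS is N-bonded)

+3

1 iodide outside the brackets (-1 each) → the complex ion is 1+.
Ligand charges: 2×en neutral; 1×NCS = -1; 1×NO3 = -1; sum -2.
Cr + (-2) = 1+ ⇒ Cr is +3.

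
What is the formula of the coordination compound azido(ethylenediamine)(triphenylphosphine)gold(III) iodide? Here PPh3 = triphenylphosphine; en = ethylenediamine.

Ligands: 1 triphenylphosphine (PPh3, neutral), 1 azido (N3, -1), 1 ethylenediamine (en, neutral). Ligand charge sum = -1.
With Au in oxidation state +3, the complex ion is [Au...]^2+.
Charge balance with iodide (-1) requires 1 complex ion per 2 iodide.

[Au(en)(N3)(PPh3)]I2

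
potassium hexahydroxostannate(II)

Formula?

K4[Sn(OH)6]

Ligands: 6 hydroxo (OH, -1). Ligand charge sum = -6.
Charge balance with potassium (+1) requires 1 complex ion per 4 potassium.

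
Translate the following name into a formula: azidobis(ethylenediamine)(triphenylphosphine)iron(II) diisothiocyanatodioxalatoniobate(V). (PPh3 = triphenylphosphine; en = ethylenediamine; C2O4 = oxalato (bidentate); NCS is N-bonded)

[Fe(en)2(N3)(PPh3)][Nb(C2O4)2(NCS)2]

Cation [Fe…]: ligand charges -1, Fe(II) ⇒ ion charge 1+.
Anion [Nb…]: ligand charges -6, Nb(V) ⇒ ion charge 1−.
One 1+ cation balances one 1− anion.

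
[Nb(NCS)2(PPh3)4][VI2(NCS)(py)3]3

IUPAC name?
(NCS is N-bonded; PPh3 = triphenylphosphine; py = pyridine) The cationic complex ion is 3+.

Both ions are complex: the cation is named first with the plain metal name, the anion second with the -ate form; each ion's ligands are alphabetised independently.
The complex cation is given as 3+; its ligand charges sum to -2, so Nb = +5.
With 3 anions per cation, each anion must be 3/3 = 1−.
Anion: ligand charges sum to -3; for the ion to be 1−, V = +2.

diisothiocyanatotetrakis(triphenylphosphine)niobium(V) diiodoisothiocyanatotris(pyridine)vanadate(II)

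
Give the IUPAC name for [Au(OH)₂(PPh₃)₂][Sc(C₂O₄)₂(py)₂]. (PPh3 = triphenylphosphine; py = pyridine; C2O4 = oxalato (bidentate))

Both ions are complex: the cation is named first with the plain metal name, the anion second with the -ate form; each ion's ligands are alphabetised independently.
Scandium is always +3 in its complexes; the anion's ligand charges sum to -4, so the complex anion is 1−.
A 1:1 salt means the cation carries the equal and opposite charge, 1+.
Cation: ligand charges sum to -2; for the ion to be 1+, Au = +3.

dihydroxobis(triphenylphosphine)gold(III) dioxalatobis(pyridine)scandate(III)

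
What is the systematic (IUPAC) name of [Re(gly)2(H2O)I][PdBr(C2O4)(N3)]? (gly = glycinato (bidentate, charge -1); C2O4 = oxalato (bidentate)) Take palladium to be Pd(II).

aquabis(glycinato)iodorhenium(V) azidobromooxalatopalladate(II)

Both ions are complex: the cation is named first with the plain metal name, the anion second with the -ate form; each ion's ligands are alphabetised independently.
Pd is given as +2; the anion's ligand charges sum to -4, so the complex anion is 2−.
A 1:1 salt means the cation carries the equal and opposite charge, 2+.
Cation: ligand charges sum to -3; for the ion to be 2+, Re = +5.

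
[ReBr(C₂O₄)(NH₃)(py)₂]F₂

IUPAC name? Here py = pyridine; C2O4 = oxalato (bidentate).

The 2 fluoride counter-ions carry a total charge of -2, so each complex ion is 2+.
Ligand charges: 1×ammine (neutral), 2×pyridine (neutral), 1×bromo (-1 each), 1×oxalato (-2 each); total -3. So Re + (-3) = 2+, giving Re = +5.
Ligands are named alphabetically: ammine before bromo before oxalato before pyridine.

amminebromooxalatobis(pyridine)rhenium(V) fluoride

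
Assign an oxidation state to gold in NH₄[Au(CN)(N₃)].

1 ammonium outside the brackets (+1 each) → the complex ion is 1−.
Ligand charges: 1×CN = -1; 1×N3 = -1; sum -2.
Au + (-2) = 1− ⇒ Au is +1.

+1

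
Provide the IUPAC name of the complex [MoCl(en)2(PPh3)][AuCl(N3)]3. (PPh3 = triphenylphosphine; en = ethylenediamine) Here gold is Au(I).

chlorobis(ethylenediamine)(triphenylphosphine)molybdenum(IV) azidochloroaurate(I)

Both ions are complex: the cation is named first with the plain metal name, the anion second with the -ate form; each ion's ligands are alphabetised independently.
Au is given as +1; the anion's ligand charges sum to -2, so the complex anion is 1−.
With 3 anions per cation, the cation must be 3×1 = 3+.
Cation: ligand charges sum to -1; for the ion to be 3+, Mo = +4.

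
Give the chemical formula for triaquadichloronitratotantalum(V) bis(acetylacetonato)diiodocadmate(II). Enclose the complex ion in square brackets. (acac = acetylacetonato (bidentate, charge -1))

Cation [Ta…]: ligand charges -3, Ta(V) ⇒ ion charge 2+.
Anion [Cd…]: ligand charges -4, Cd(II) ⇒ ion charge 2−.
One 2+ cation balances one 2− anion.

[TaCl2(H2O)3(NO3)][Cd(acac)2I2]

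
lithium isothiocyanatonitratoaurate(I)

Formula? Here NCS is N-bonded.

Ligands: 1 nitrato (NO3, -1), 1 isothiocyanato (NCS, -1). Ligand charge sum = -2.
Charge balance with lithium (+1) requires 1 complex ion per 1 lithium.

Li[Au(NCS)(NO3)]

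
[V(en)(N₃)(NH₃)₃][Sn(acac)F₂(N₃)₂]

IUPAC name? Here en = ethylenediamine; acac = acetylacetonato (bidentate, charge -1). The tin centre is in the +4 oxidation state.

Sn is given as +4; the anion's ligand charges sum to -5, so the complex anion is 1−.
A 1:1 salt means the cation carries the equal and opposite charge, 1+.
Cation: ligand charges sum to -1; for the ion to be 1+, V = +2.

triammineazido(ethylenediamine)vanadium(II) (acetylacetonato)diazidodifluorostannate(IV)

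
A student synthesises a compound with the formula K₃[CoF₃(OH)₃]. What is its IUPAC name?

potassium trifluorotrihydroxocobaltate(III)

The 3 potassium counter-ions carry a total charge of +3, so each complex ion is 3−.
Ligand charges: 3×hydroxo (-1 each), 3×fluoro (-1 each); total -6. So Co + (-6) = 3−, giving Co = +3.
Ligands are named alphabetically: fluoro before hydroxo.
The complex ion is anionic, so cobalt takes the -ate form cobaltate(III).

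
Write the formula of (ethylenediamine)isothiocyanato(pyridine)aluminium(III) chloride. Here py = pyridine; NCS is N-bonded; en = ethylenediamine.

Ligands: 1 pyridine (py, neutral), 1 isothiocyanato (NCS, -1), 1 ethylenediamine (en, neutral). Ligand charge sum = -1.
Charge balance with chloride (-1) requires 1 complex ion per 2 chloride.

[Al(en)(NCS)(py)]Cl2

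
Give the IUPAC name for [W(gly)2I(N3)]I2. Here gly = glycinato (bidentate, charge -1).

azidobis(glycinato)iodotungsten(VI) iodide

The 2 iodide counter-ions carry a total charge of -2, so each complex ion is 2+.
Ligand charges: 2×glycinato (-1 each), 1×azido (-1 each), 1×iodo (-1 each); total -4. So W + (-4) = 2+, giving W = +6.
Ligands are named alphabetically: azido before glycinato before iodo.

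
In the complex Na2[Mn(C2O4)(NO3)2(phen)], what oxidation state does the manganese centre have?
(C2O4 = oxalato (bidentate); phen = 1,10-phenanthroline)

2 sodium outside the brackets (+1 each) → the complex ion is 2−.
Ligand charges: 1×C2O4 = -2; 2×NO3 = -2; 1×phen neutral; sum -4.
Mn + (-4) = 2− ⇒ Mn is +2.

+2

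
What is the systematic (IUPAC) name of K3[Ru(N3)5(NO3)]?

potassium pentaazidonitratoruthenate(III)

The 3 potassium counter-ions carry a total charge of +3, so each complex ion is 3−.
Ligand charges: 5×azido (-1 each), 1×nitrato (-1 each); total -6. So Ru + (-6) = 3−, giving Ru = +3.
Ligands are named alphabetically: azido before nitrato.
The complex ion is anionic, so ruthenium takes the -ate form ruthenate(III).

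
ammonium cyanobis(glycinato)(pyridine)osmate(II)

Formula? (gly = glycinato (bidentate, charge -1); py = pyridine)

NH4[Os(CN)(gly)2(py)]

Ligands: 2 glycinato (gly, -1), 1 cyano (CN, -1), 1 pyridine (py, neutral). Ligand charge sum = -3.
With Os in oxidation state +2, the complex ion is [Os...]^1−.
Charge balance with ammonium (+1) requires 1 complex ion per 1 ammonium.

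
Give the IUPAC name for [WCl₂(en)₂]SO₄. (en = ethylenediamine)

The 1 sulfate counter-ion carries a total charge of -2, so each complex ion is 2+.
Ligand charges: 2×ethylenediamine (neutral), 2×chloro (-1 each); total -2. So W + (-2) = 2+, giving W = +4.
Ligands are named alphabetically: chloro before ethylenediamine.

dichlorobis(ethylenediamine)tungsten(IV) sulfate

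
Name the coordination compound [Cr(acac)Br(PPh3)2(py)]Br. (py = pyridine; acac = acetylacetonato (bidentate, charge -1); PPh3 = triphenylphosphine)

(acetylacetonato)bromo(pyridine)bis(triphenylphosphine)chromium(III) bromide

The 1 bromide counter-ion carries a total charge of -1, so each complex ion is 1+.
Ligand charges: 1×bromo (-1 each), 1×pyridine (neutral), 1×acetylacetonato (-1 each), 2×triphenylphosphine (neutral); total -2. So Cr + (-2) = 1+, giving Cr = +3.
Ligands are named alphabetically: acetylacetonato before bromo before pyridine before triphenylphosphine.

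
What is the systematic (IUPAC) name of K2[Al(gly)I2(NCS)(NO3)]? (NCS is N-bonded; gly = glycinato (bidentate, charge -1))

The 2 potassium counter-ions carry a total charge of +2, so each complex ion is 2−.
Ligand charges: 2×iodo (-1 each), 1×nitrato (-1 each), 1×isothiocyanato (-1 each), 1×glycinato (-1 each); total -5. So Al + (-5) = 2−, giving Al = +3.
Ligands are named alphabetically: glycinato before iodo before isothiocyanato before nitrato.
The complex ion is anionic, so aluminium takes the -ate form aluminate(III).

potassium (glycinato)diiodoisothiocyanatonitratoaluminate(III)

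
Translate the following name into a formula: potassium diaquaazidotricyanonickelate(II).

Ligands: 2 aqua (H2O, neutral), 1 azido (N3, -1), 3 cyano (CN, -1). Ligand charge sum = -4.
With Ni in oxidation state +2, the complex ion is [Ni...]^2−.
Charge balance with potassium (+1) requires 1 complex ion per 2 potassium.

K2[Ni(CN)3(H2O)2(N3)]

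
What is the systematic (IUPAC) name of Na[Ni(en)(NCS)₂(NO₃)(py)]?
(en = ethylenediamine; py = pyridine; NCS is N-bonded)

The 1 sodium counter-ion carries a total charge of +1, so each complex ion is 1−.
Ligand charges: 1×ethylenediamine (neutral), 1×nitrato (-1 each), 1×pyridine (neutral), 2×isothiocyanato (-1 each); total -3. So Ni + (-3) = 1−, giving Ni = +2.
The complex ion is anionic, so nickel takes the -ate form nickelate(II).

sodium (ethylenediamine)diisothiocyanatonitrato(pyridine)nickelate(II)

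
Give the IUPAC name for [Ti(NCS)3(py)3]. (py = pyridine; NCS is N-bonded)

triisothiocyanatotris(pyridine)titanium(III)

There is no counter-ion, so the complex is neutral overall.
Ligand charges: 3×pyridine (neutral), 3×isothiocyanato (-1 each); total -3. So Ti + (-3) = 0, giving Ti = +3.
Ligands are named alphabetically: isothiocyanato before pyridine.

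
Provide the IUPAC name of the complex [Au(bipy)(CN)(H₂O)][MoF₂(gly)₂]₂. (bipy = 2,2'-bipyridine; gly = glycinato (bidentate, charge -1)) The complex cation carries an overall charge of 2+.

aqua(2,2'-bipyridine)cyanogold(III) difluorobis(glycinato)molybdate(III)

Both ions are complex: the cation is named first with the plain metal name, the anion second with the -ate form; each ion's ligands are alphabetised independently.
The complex cation is given as 2+; its ligand charges sum to -1, so Au = +3.
With 2 anions per cation, each anion must be 2/2 = 1−.
Anion: ligand charges sum to -4; for the ion to be 1−, Mo = +3.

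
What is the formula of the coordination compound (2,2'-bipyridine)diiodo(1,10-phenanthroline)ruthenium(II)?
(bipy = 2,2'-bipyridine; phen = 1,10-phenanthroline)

Ligands: 1 2,2'-bipyridine (bipy, neutral), 1 1,10-phenanthroline (phen, neutral), 2 iodo (I, -1). Ligand charge sum = -2.
With Ru in oxidation state +2, the complex ion is [Ru...].

[Ru(bipy)I2(phen)]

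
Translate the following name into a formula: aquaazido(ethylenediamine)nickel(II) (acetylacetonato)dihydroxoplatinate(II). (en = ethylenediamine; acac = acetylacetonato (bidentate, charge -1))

[Ni(en)(H2O)(N3)][Pt(acac)(OH)2]

Cation [Ni…]: ligand charges -1, Ni(II) ⇒ ion charge 1+.
Anion [Pt…]: ligand charges -3, Pt(II) ⇒ ion charge 1−.
One 1+ cation balances one 1− anion.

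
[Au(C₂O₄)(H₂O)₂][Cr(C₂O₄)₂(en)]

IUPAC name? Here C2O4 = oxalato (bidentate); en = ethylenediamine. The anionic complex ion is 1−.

diaquaoxalatogold(III) (ethylenediamine)dioxalatochromate(III)

The complex anion is given as 1−; its ligand charges sum to -4, so Cr = +3.
A 1:1 salt means the cation carries the equal and opposite charge, 1+.
Cation: ligand charges sum to -2; for the ion to be 1+, Au = +3.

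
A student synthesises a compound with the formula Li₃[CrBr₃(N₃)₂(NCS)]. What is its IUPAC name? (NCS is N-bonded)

The 3 lithium counter-ions carry a total charge of +3, so each complex ion is 3−.
Ligand charges: 3×bromo (-1 each), 1×isothiocyanato (-1 each), 2×azido (-1 each); total -6. So Cr + (-6) = 3−, giving Cr = +3.
The complex ion is anionic, so chromium takes the -ate form chromate(III).

lithium diazidotribromoisothiocyanatochromate(III)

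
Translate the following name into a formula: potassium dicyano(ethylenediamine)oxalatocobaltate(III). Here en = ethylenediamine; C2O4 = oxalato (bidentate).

K[Co(C2O4)(CN)2(en)]

Ligands: 2 cyano (CN, -1), 1 ethylenediamine (en, neutral), 1 oxalato (C2O4, -2). Ligand charge sum = -4.
With Co in oxidation state +3, the complex ion is [Co...]^1−.
Charge balance with potassium (+1) requires 1 complex ion per 1 potassium.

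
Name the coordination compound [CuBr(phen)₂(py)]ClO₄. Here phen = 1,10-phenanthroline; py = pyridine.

The 1 perchlorate counter-ion carries a total charge of -1, so each complex ion is 1+.
Ligand charges: 2×1,10-phenanthroline (neutral), 1×pyridine (neutral), 1×bromo (-1 each); total -1. So Cu + (-1) = 1+, giving Cu = +2.
Ligands are named alphabetically: bromo before phenanthroline before pyridine.

bromobis(1,10-phenanthroline)(pyridine)copper(II) perchlorate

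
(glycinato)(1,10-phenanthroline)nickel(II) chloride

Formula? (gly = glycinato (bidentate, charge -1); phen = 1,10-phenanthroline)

[Ni(gly)(phen)]Cl

Ligands: 1 glycinato (gly, -1), 1 1,10-phenanthroline (phen, neutral). Ligand charge sum = -1.
With Ni in oxidation state +2, the complex ion is [Ni...]^1+.
Charge balance with chloride (-1) requires 1 complex ion per 1 chloride.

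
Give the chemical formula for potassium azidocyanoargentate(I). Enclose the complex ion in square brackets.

K[Ag(CN)(N3)]

Ligands: 1 azido (N3, -1), 1 cyano (CN, -1). Ligand charge sum = -2.
With Ag in oxidation state +1, the complex ion is [Ag...]^1−.
Charge balance with potassium (+1) requires 1 complex ion per 1 potassium.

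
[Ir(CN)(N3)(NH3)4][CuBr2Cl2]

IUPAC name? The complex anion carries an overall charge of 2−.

Both ions are complex: the cation is named first with the plain metal name, the anion second with the -ate form; each ion's ligands are alphabetised independently.
The complex anion is given as 2−; its ligand charges sum to -4, so Cu = +2.
A 1:1 salt means the cation carries the equal and opposite charge, 2+.
Cation: ligand charges sum to -2; for the ion to be 2+, Ir = +4.

tetraammineazidocyanoiridium(IV) dibromodichlorocuprate(II)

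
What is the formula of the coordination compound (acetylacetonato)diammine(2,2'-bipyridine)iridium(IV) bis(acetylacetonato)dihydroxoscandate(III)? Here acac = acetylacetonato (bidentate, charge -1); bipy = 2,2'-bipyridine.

[Ir(acac)(bipy)(NH3)2][Sc(acac)2(OH)2]3

Cation [Ir…]: ligand charges -1, Ir(IV) ⇒ ion charge 3+.
Anion [Sc…]: ligand charges -4, Sc(III) ⇒ ion charge 1−.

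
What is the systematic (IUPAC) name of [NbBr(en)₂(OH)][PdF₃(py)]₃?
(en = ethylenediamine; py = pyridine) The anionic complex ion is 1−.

bromobis(ethylenediamine)hydroxoniobium(V) trifluoro(pyridine)palladate(II)

Both ions are complex: the cation is named first with the plain metal name, the anion second with the -ate form; each ion's ligands are alphabetised independently.
The complex anion is given as 1−; its ligand charges sum to -3, so Pd = +2.
With 3 anions per cation, the cation must be 3×1 = 3+.
Cation: ligand charges sum to -2; for the ion to be 3+, Nb = +5.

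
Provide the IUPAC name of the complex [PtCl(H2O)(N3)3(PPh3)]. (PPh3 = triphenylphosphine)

There is no counter-ion, so the complex is neutral overall.
Ligand charges: 1×triphenylphosphine (neutral), 3×azido (-1 each), 1×chloro (-1 each), 1×aqua (neutral); total -4. So Pt + (-4) = 0, giving Pt = +4.
Ligands are named alphabetically: aqua before azido before chloro before triphenylphosphine.

aquatriazidochloro(triphenylphosphine)platinum(IV)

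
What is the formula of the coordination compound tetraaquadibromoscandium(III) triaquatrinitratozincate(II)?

[ScBr2(H2O)4][Zn(H2O)3(NO3)3]

Cation [Sc…]: ligand charges -2, Sc(III) ⇒ ion charge 1+.
Anion [Zn…]: ligand charges -3, Zn(II) ⇒ ion charge 1−.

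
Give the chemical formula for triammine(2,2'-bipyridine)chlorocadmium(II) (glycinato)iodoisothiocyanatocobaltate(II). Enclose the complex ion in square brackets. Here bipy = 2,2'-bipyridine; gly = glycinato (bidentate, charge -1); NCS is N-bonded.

[Cd(bipy)Cl(NH3)3][Co(gly)I(NCS)]

Cation [Cd…]: ligand charges -1, Cd(II) ⇒ ion charge 1+.
Anion [Co…]: ligand charges -3, Co(II) ⇒ ion charge 1−.
One 1+ cation balances one 1− anion.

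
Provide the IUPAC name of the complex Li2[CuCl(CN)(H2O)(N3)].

The 2 lithium counter-ions carry a total charge of +2, so each complex ion is 2−.
Ligand charges: 1×cyano (-1 each), 1×azido (-1 each), 1×aqua (neutral), 1×chloro (-1 each); total -3. So Cu + (-3) = 2−, giving Cu = +1.
Ligands are named alphabetically: aqua before azido before chloro before cyano.
The complex ion is anionic, so copper takes the -ate form cuprate(I).

lithium aquaazidochlorocyanocuprate(I)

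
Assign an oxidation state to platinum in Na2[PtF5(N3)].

+4

2 sodium outside the brackets (+1 each) → the complex ion is 2−.
Ligand charges: 1×N3 = -1; 5×F = -5; sum -6.
Pt + (-6) = 2− ⇒ Pt is +4.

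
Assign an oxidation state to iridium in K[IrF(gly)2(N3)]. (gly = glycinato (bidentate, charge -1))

1 potassium outside the brackets (+1 each) → the complex ion is 1−.
Ligand charges: 2×gly = -2; 1×F = -1; 1×N3 = -1; sum -4.
Ir + (-4) = 1− ⇒ Ir is +3.

+3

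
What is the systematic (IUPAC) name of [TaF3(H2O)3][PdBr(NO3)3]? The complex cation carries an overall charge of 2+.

Both ions are complex: the cation is named first with the plain metal name, the anion second with the -ate form; each ion's ligands are alphabetised independently.
The complex cation is given as 2+; its ligand charges sum to -3, so Ta = +5.
A 1:1 salt means the anion carries the equal and opposite charge, 2−.
Anion: ligand charges sum to -4; for the ion to be 2−, Pd = +2.

triaquatrifluorotantalum(V) bromotrinitratopalladate(II)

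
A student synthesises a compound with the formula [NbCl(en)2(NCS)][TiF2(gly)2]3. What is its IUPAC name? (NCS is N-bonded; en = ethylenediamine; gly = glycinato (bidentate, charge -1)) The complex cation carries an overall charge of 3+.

chlorobis(ethylenediamine)isothiocyanatoniobium(V) difluorobis(glycinato)titanate(III)

The complex cation is given as 3+; its ligand charges sum to -2, so Nb = +5.
With 3 anions per cation, each anion must be 3/3 = 1−.
Anion: ligand charges sum to -4; for the ion to be 1−, Ti = +3.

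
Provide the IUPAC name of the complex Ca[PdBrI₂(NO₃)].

calcium bromodiiodonitratopalladate(II)

The 1 calcium counter-ion carries a total charge of +2, so each complex ion is 2−.
Ligand charges: 2×iodo (-1 each), 1×bromo (-1 each), 1×nitrato (-1 each); total -4. So Pd + (-4) = 2−, giving Pd = +2.
The complex ion is anionic, so palladium takes the -ate form palladate(II).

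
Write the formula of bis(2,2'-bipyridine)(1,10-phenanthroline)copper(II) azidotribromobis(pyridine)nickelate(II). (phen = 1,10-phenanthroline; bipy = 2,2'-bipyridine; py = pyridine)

[Cu(bipy)2(phen)][NiBr3(N3)(py)2]

Cation [Cu…]: ligand charges 0, Cu(II) ⇒ ion charge 2+.
Anion [Ni…]: ligand charges -4, Ni(II) ⇒ ion charge 2−.
One 2+ cation balances one 2− anion.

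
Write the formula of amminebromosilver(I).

Ligands: 1 ammine (NH3, neutral), 1 bromo (Br, -1). Ligand charge sum = -1.
With Ag in oxidation state +1, the complex ion is [Ag...].

[AgBr(NH3)]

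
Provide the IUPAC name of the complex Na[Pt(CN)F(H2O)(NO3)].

sodium aquacyanofluoronitratoplatinate(II)

The 1 sodium counter-ion carries a total charge of +1, so each complex ion is 1−.
Ligand charges: 1×aqua (neutral), 1×cyano (-1 each), 1×fluoro (-1 each), 1×nitrato (-1 each); total -3. So Pt + (-3) = 1−, giving Pt = +2.
Ligands are named alphabetically: aqua before cyano before fluoro before nitrato.
The complex ion is anionic, so platinum takes the -ate form platinate(II).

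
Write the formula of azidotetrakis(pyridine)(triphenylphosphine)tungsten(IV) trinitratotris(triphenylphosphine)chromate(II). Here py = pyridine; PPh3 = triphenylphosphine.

Cation [W…]: ligand charges -1, W(IV) ⇒ ion charge 3+.
Anion [Cr…]: ligand charges -3, Cr(II) ⇒ ion charge 1−.
One 3+ cation requires 3 of the 1− anion.

[W(N3)(PPh3)(py)4][Cr(NO3)3(PPh3)3]3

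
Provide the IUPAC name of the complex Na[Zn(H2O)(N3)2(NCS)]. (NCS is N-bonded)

sodium aquadiazidoisothiocyanatozincate(II)

The 1 sodium counter-ion carries a total charge of +1, so each complex ion is 1−.
Ligand charges: 1×isothiocyanato (-1 each), 2×azido (-1 each), 1×aqua (neutral); total -3. So Zn + (-3) = 1−, giving Zn = +2.
The complex ion is anionic, so zinc takes the -ate form zincate(II).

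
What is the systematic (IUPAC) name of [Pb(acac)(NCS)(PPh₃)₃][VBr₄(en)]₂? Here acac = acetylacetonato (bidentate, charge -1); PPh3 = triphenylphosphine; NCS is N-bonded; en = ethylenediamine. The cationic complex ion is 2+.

(acetylacetonato)isothiocyanatotris(triphenylphosphine)lead(IV) tetrabromo(ethylenediamine)vanadate(III)

Both ions are complex: the cation is named first with the plain metal name, the anion second with the -ate form; each ion's ligands are alphabetised independently.
The complex cation is given as 2+; its ligand charges sum to -2, so Pb = +4.
With 2 anions per cation, each anion must be 2/2 = 1−.
Anion: ligand charges sum to -4; for the ion to be 1−, V = +3.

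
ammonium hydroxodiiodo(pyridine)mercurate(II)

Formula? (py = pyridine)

Ligands: 1 pyridine (py, neutral), 2 iodo (I, -1), 1 hydroxo (OH, -1). Ligand charge sum = -3.
With Hg in oxidation state +2, the complex ion is [Hg...]^1−.
Charge balance with ammonium (+1) requires 1 complex ion per 1 ammonium.

NH4[HgI2(OH)(py)]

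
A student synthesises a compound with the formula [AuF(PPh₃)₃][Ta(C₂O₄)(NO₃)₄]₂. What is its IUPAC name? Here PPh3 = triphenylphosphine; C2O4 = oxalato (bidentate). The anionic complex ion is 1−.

Both ions are complex: the cation is named first with the plain metal name, the anion second with the -ate form; each ion's ligands are alphabetised independently.
The complex anion is given as 1−; its ligand charges sum to -6, so Ta = +5.
With 2 anions per cation, the cation must be 2×1 = 2+.
Cation: ligand charges sum to -1; for the ion to be 2+, Au = +3.

fluorotris(triphenylphosphine)gold(III) tetranitratooxalatotantalate(V)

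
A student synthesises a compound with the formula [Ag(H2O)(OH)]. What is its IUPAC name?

aquahydroxosilver(I)

There is no counter-ion, so the complex is neutral overall.
Ligand charges: 1×aqua (neutral), 1×hydroxo (-1 each); total -1. So Ag + (-1) = 0, giving Ag = +1.
Ligands are named alphabetically: aqua before hydroxo.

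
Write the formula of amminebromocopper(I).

Ligands: 1 bromo (Br, -1), 1 ammine (NH3, neutral). Ligand charge sum = -1.
With Cu in oxidation state +1, the complex ion is [Cu...].

[CuBr(NH3)]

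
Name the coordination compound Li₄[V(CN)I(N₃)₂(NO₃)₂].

The 4 lithium counter-ions carry a total charge of +4, so each complex ion is 4−.
Ligand charges: 1×iodo (-1 each), 1×cyano (-1 each), 2×nitrato (-1 each), 2×azido (-1 each); total -6. So V + (-6) = 4−, giving V = +2.
Ligands are named alphabetically: azido before cyano before iodo before nitrato.
The complex ion is anionic, so vanadium takes the -ate form vanadate(II).

lithium diazidocyanoiododinitratovanadate(II)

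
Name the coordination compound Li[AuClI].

The 1 lithium counter-ion carries a total charge of +1, so each complex ion is 1−.
Ligand charges: 1×iodo (-1 each), 1×chloro (-1 each); total -2. So Au + (-2) = 1−, giving Au = +1.
The complex ion is anionic, so gold takes the -ate form aurate(I).

lithium chloroiodoaurate(I)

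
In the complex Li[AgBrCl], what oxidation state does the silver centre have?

1 lithium outside the brackets (+1 each) → the complex ion is 1−.
Ligand charges: 1×Cl = -1; 1×Br = -1; sum -2.
Ag + (-2) = 1− ⇒ Ag is +1.

+1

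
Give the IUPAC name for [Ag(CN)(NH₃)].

amminecyanosilver(I)

There is no counter-ion, so the complex is neutral overall.
Ligand charges: 1×ammine (neutral), 1×cyano (-1 each); total -1. So Ag + (-1) = 0, giving Ag = +1.
Ligands are named alphabetically: ammine before cyano.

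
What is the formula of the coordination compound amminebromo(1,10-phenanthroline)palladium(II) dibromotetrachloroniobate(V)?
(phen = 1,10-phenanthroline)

[PdBr(NH3)(phen)][NbBr2Cl4]

Cation [Pd…]: ligand charges -1, Pd(II) ⇒ ion charge 1+.
Anion [Nb…]: ligand charges -6, Nb(V) ⇒ ion charge 1−.
One 1+ cation balances one 1− anion.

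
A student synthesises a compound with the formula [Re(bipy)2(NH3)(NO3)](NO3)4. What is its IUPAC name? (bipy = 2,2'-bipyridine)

amminebis(2,2'-bipyridine)nitratorhenium(V) nitrate

The 4 nitrate counter-ions carry a total charge of -4, so each complex ion is 4+.
Ligand charges: 1×ammine (neutral), 1×nitrato (-1 each), 2×2,2'-bipyridine (neutral); total -1. So Re + (-1) = 4+, giving Re = +5.
Ligands are named alphabetically: ammine before bipyridine before nitrato.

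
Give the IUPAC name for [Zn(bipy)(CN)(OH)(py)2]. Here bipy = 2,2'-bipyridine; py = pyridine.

(2,2'-bipyridine)cyanohydroxobis(pyridine)zinc(II)

There is no counter-ion, so the complex is neutral overall.
Ligand charges: 1×hydroxo (-1 each), 1×2,2'-bipyridine (neutral), 1×cyano (-1 each), 2×pyridine (neutral); total -2. So Zn + (-2) = 0, giving Zn = +2.
Ligands are named alphabetically: bipyridine before cyano before hydroxo before pyridine.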